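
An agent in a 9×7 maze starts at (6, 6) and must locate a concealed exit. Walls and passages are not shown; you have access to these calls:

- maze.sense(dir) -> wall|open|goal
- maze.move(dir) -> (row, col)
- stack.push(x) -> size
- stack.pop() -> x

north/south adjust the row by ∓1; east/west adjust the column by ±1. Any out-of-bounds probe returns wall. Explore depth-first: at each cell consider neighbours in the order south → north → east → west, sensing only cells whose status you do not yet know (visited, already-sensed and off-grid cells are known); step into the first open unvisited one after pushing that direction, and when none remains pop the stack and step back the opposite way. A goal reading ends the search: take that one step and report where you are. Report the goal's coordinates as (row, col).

>>> maze.sense dir: south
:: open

>>> stack.push x: south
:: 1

>>> maze.move dir: south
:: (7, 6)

>>> maze.sense dir: south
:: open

>>> stack.push x: south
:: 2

>>> maze.move dir: south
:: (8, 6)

>>> maze.sense dir: west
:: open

>>> stack.push x: west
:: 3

>>> maze.move dir: west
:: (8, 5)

>>> maze.sense dir: north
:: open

>>> stack.push x: north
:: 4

>>> maze.move dir: north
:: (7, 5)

>>> maze.sense dir: north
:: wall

>>> maze.sense dir: west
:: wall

>>> stack.pop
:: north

>>> maze.move dir: south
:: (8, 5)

>>> maze.sense dir: west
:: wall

>>> stack.pop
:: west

>>> maze.move dir: east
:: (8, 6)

>>> stack.pop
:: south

>>> maze.move dir: north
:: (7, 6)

>>> stack.pop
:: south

>>> maze.move dir: north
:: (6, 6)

>>> maze.sense dir: north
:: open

>>> stack.push x: north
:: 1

>>> maze.move dir: north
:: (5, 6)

>>> maze.sense dir: north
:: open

>>> stack.push x: north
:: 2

>>> maze.move dir: north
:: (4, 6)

>>> maze.sense dir: north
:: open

>>> stack.push x: north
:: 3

>>> maze.move dir: north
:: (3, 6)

>>> maze.sense dir: north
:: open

>>> stack.push x: north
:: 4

>>> maze.move dir: north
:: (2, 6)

>>> maze.sense dir: north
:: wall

>>> maze.sense dir: west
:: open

>>> stack.push x: west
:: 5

>>> maze.move dir: west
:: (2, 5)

>>> maze.sense dir: south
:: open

>>> stack.push x: south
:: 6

>>> maze.move dir: south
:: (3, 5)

>>> maze.sense dir: south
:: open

>>> stack.push x: south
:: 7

>>> maze.move dir: south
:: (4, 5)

>>> maze.sense dir: south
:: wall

>>> maze.sense dir: west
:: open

>>> stack.push x: west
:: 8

>>> maze.move dir: west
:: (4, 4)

>>> maze.sense dir: south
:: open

>>> stack.push x: south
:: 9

>>> maze.move dir: south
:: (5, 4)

>>> maze.sense dir: south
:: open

>>> stack.push x: south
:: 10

>>> maze.move dir: south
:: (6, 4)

>>> maze.sense dir: west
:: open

>>> stack.push x: west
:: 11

>>> maze.move dir: west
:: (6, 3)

>>> maze.sense dir: south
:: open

>>> stack.push x: south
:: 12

>>> maze.move dir: south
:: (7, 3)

>>> maze.sense dir: south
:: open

>>> stack.push x: south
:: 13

>>> maze.move dir: south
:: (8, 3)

>>> maze.sense dir: west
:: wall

>>> stack.pop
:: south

>>> maze.move dir: north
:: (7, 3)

>>> maze.sense dir: west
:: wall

>>> stack.pop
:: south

>>> maze.move dir: north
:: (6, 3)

>>> maze.sense dir: north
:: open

>>> stack.push x: north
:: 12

>>> maze.move dir: north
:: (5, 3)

>>> maze.sense dir: north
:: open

>>> stack.push x: north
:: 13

>>> maze.move dir: north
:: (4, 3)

>>> maze.sense dir: north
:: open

>>> stack.push x: north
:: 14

>>> maze.move dir: north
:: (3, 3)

>>> maze.sense dir: north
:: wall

>>> maze.sense dir: east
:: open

>>> stack.push x: east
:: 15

>>> maze.move dir: east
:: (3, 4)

>>> maze.sense dir: north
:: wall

>>> stack.pop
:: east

>>> maze.move dir: west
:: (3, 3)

>>> maze.sense dir: west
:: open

>>> stack.push x: west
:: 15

>>> maze.move dir: west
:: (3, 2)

>>> maze.sense dir: south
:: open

>>> stack.push x: south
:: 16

>>> maze.move dir: south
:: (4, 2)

>>> maze.sense dir: south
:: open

>>> stack.push x: south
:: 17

>>> maze.move dir: south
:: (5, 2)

>>> maze.sense dir: south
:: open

>>> stack.push x: south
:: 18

>>> maze.move dir: south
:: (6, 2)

>>> maze.sense dir: west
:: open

>>> stack.push x: west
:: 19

>>> maze.move dir: west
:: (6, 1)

>>> maze.sense dir: south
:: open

>>> stack.push x: south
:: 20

>>> maze.move dir: south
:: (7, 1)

>>> maze.sense dir: south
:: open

>>> stack.push x: south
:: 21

>>> maze.move dir: south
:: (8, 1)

>>> maze.sense dir: west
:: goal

>>> maze.move dir: west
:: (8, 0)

Answer: (8, 0)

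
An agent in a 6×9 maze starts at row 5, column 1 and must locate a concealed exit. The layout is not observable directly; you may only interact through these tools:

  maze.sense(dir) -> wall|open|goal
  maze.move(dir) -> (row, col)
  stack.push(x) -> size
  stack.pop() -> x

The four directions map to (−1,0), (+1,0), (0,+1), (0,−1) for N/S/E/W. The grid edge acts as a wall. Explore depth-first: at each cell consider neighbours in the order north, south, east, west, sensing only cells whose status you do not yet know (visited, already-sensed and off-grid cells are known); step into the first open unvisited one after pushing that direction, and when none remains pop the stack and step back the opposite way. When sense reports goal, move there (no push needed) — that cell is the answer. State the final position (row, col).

Step: maze.sense[north]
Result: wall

Step: maze.sense[east]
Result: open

Step: stack.push[east]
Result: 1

Step: maze.move[east]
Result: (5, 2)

Step: maze.sense[north]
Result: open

Step: stack.push[north]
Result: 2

Step: maze.move[north]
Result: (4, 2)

Step: maze.sense[north]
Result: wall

Step: maze.sense[east]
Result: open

Step: stack.push[east]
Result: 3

Step: maze.move[east]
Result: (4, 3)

Step: maze.sense[north]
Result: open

Step: stack.push[north]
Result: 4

Step: maze.move[north]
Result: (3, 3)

Step: maze.sense[north]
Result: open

Step: stack.push[north]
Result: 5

Step: maze.move[north]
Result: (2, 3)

Step: maze.sense[north]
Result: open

Step: stack.push[north]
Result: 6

Step: maze.move[north]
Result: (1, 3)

Step: maze.sense[north]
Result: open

Step: stack.push[north]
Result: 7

Step: maze.move[north]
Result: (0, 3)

Step: maze.sense[east]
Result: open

Step: stack.push[east]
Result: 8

Step: maze.move[east]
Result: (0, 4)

Step: maze.sense[south]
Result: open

Step: stack.push[south]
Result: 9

Step: maze.move[south]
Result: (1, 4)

Step: maze.sense[south]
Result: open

Step: stack.push[south]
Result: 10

Step: maze.move[south]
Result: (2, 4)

Step: maze.sense[south]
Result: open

Step: stack.push[south]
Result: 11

Step: maze.move[south]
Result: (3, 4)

Step: maze.sense[south]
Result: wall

Step: maze.sense[east]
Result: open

Step: stack.push[east]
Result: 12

Step: maze.move[east]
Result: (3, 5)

Step: maze.sense[north]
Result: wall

Step: maze.sense[south]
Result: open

Step: stack.push[south]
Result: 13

Step: maze.move[south]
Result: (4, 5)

Step: maze.sense[south]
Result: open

Step: stack.push[south]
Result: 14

Step: maze.move[south]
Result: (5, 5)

Step: maze.sense[east]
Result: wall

Step: maze.sense[west]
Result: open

Step: stack.push[west]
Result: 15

Step: maze.move[west]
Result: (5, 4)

Step: maze.sense[west]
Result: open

Step: stack.push[west]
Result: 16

Step: maze.move[west]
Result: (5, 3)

Step: stack.pop[]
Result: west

Step: maze.move[east]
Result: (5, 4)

Step: stack.pop[]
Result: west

Step: maze.move[east]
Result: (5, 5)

Step: stack.pop[]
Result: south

Step: maze.move[north]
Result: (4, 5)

Step: maze.sense[east]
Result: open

Step: stack.push[east]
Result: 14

Step: maze.move[east]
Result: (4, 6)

Step: maze.sense[north]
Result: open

Step: stack.push[north]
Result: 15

Step: maze.move[north]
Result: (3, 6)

Step: maze.sense[north]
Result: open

Step: stack.push[north]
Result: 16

Step: maze.move[north]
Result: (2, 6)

Step: maze.sense[north]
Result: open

Step: stack.push[north]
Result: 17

Step: maze.move[north]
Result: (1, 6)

Step: maze.sense[north]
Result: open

Step: stack.push[north]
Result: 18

Step: maze.move[north]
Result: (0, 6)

Step: maze.sense[east]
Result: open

Step: stack.push[east]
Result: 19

Step: maze.move[east]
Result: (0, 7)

Step: maze.sense[south]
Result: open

Step: stack.push[south]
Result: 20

Step: maze.move[south]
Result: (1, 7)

Step: maze.sense[south]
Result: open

Step: stack.push[south]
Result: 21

Step: maze.move[south]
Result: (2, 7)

Step: maze.sense[south]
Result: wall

Step: maze.sense[east]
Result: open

Step: stack.push[east]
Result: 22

Step: maze.move[east]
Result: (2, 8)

Step: maze.sense[north]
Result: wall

Step: maze.sense[south]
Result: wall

Step: stack.pop[]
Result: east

Step: maze.move[west]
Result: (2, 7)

Step: stack.pop[]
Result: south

Step: maze.move[north]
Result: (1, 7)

Step: stack.pop[]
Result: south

Step: maze.move[north]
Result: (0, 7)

Step: maze.sense[east]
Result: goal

Step: maze.move[east]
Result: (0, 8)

Answer: (0, 8)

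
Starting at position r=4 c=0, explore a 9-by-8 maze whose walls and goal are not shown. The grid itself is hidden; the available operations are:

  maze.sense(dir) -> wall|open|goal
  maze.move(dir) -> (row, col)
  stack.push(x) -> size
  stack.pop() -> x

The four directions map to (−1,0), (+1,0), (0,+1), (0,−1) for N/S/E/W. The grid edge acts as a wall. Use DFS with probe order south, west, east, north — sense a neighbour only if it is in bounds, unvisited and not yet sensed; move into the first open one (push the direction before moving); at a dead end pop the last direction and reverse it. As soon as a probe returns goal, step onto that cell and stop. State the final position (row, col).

Action: maze.sense[south]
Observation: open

Action: stack.push[south]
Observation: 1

Action: maze.move[south]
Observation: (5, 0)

Action: maze.sense[south]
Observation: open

Action: stack.push[south]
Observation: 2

Action: maze.move[south]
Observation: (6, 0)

Action: maze.sense[south]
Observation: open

Action: stack.push[south]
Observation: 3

Action: maze.move[south]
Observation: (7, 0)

Action: maze.sense[south]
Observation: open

Action: stack.push[south]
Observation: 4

Action: maze.move[south]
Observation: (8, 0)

Action: maze.sense[east]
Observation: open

Action: stack.push[east]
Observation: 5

Action: maze.move[east]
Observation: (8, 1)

Action: maze.sense[east]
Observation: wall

Action: maze.sense[north]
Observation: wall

Action: stack.pop[]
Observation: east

Action: maze.move[west]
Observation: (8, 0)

Action: stack.pop[]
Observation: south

Action: maze.move[north]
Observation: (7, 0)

Action: stack.pop[]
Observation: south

Action: maze.move[north]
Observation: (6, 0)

Action: maze.sense[east]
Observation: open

Action: stack.push[east]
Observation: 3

Action: maze.move[east]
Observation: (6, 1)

Action: maze.sense[east]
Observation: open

Action: stack.push[east]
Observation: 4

Action: maze.move[east]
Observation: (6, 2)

Action: maze.sense[south]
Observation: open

Action: stack.push[south]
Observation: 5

Action: maze.move[south]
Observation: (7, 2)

Action: maze.sense[east]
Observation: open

Action: stack.push[east]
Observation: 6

Action: maze.move[east]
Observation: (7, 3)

Action: maze.sense[south]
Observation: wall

Action: maze.sense[east]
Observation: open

Action: stack.push[east]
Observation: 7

Action: maze.move[east]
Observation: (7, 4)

Action: maze.sense[south]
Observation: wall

Action: maze.sense[east]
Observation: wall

Action: maze.sense[north]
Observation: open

Action: stack.push[north]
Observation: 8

Action: maze.move[north]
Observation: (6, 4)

Action: maze.sense[west]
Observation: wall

Action: maze.sense[east]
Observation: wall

Action: maze.sense[north]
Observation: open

Action: stack.push[north]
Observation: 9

Action: maze.move[north]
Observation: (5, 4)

Action: maze.sense[west]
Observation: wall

Action: maze.sense[east]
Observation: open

Action: stack.push[east]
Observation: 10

Action: maze.move[east]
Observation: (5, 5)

Action: maze.sense[east]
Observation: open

Action: stack.push[east]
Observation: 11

Action: maze.move[east]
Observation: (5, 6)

Action: maze.sense[south]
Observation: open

Action: stack.push[south]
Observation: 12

Action: maze.move[south]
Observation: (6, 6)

Action: maze.sense[south]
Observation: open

Action: stack.push[south]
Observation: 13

Action: maze.move[south]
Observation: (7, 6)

Action: maze.sense[south]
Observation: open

Action: stack.push[south]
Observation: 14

Action: maze.move[south]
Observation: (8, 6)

Action: maze.sense[west]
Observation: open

Action: stack.push[west]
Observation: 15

Action: maze.move[west]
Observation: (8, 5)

Action: stack.pop[]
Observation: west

Action: maze.move[east]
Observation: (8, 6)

Action: maze.sense[east]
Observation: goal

Action: maze.move[east]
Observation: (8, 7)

Answer: (8, 7)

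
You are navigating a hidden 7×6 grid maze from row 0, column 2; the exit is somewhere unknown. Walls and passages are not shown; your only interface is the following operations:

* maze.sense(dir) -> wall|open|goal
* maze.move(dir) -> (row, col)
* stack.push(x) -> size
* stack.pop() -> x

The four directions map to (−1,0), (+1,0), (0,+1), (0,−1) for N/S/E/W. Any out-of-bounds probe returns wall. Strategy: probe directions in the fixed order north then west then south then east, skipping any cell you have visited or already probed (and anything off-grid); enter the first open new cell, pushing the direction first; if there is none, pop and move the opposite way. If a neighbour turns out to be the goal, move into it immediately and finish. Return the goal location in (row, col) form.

-> maze.sense(dir=west)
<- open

-> stack.push(x=west)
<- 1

-> maze.move(dir=west)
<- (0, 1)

-> maze.sense(dir=west)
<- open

-> stack.push(x=west)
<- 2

-> maze.move(dir=west)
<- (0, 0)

-> maze.sense(dir=south)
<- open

-> stack.push(x=south)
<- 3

-> maze.move(dir=south)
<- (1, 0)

-> maze.sense(dir=south)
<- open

-> stack.push(x=south)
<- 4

-> maze.move(dir=south)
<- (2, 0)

-> maze.sense(dir=south)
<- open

-> stack.push(x=south)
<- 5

-> maze.move(dir=south)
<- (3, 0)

-> maze.sense(dir=south)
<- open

-> stack.push(x=south)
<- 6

-> maze.move(dir=south)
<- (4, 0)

-> maze.sense(dir=south)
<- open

-> stack.push(x=south)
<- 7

-> maze.move(dir=south)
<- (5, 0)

-> maze.sense(dir=south)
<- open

-> stack.push(x=south)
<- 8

-> maze.move(dir=south)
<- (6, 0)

-> maze.sense(dir=east)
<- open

-> stack.push(x=east)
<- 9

-> maze.move(dir=east)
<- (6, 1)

-> maze.sense(dir=north)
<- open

-> stack.push(x=north)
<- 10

-> maze.move(dir=north)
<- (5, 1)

-> maze.sense(dir=north)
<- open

-> stack.push(x=north)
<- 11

-> maze.move(dir=north)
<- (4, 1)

-> maze.sense(dir=north)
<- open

-> stack.push(x=north)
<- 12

-> maze.move(dir=north)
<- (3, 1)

-> maze.sense(dir=north)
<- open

-> stack.push(x=north)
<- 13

-> maze.move(dir=north)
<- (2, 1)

-> maze.sense(dir=north)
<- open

-> stack.push(x=north)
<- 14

-> maze.move(dir=north)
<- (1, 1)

-> maze.sense(dir=east)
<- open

-> stack.push(x=east)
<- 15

-> maze.move(dir=east)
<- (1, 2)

-> maze.sense(dir=south)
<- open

-> stack.push(x=south)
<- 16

-> maze.move(dir=south)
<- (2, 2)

-> maze.sense(dir=south)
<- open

-> stack.push(x=south)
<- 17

-> maze.move(dir=south)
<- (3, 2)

-> maze.sense(dir=south)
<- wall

-> maze.sense(dir=east)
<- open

-> stack.push(x=east)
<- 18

-> maze.move(dir=east)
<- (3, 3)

-> maze.sense(dir=north)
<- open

-> stack.push(x=north)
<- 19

-> maze.move(dir=north)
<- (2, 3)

-> maze.sense(dir=north)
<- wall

-> maze.sense(dir=east)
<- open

-> stack.push(x=east)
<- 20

-> maze.move(dir=east)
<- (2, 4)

-> maze.sense(dir=north)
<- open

-> stack.push(x=north)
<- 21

-> maze.move(dir=north)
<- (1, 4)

-> maze.sense(dir=north)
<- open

-> stack.push(x=north)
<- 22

-> maze.move(dir=north)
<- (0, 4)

-> maze.sense(dir=west)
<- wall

-> maze.sense(dir=east)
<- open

-> stack.push(x=east)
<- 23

-> maze.move(dir=east)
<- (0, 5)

-> maze.sense(dir=south)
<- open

-> stack.push(x=south)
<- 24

-> maze.move(dir=south)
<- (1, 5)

-> maze.sense(dir=south)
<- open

-> stack.push(x=south)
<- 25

-> maze.move(dir=south)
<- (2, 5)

-> maze.sense(dir=south)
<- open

-> stack.push(x=south)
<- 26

-> maze.move(dir=south)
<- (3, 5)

-> maze.sense(dir=west)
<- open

-> stack.push(x=west)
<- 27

-> maze.move(dir=west)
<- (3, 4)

-> maze.sense(dir=south)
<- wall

-> stack.pop()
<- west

-> maze.move(dir=east)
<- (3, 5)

-> maze.sense(dir=south)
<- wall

-> stack.pop()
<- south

-> maze.move(dir=north)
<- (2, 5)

-> stack.pop()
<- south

-> maze.move(dir=north)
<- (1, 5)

-> stack.pop()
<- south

-> maze.move(dir=north)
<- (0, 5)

-> stack.pop()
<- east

-> maze.move(dir=west)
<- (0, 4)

-> stack.pop()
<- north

-> maze.move(dir=south)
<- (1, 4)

-> stack.pop()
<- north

-> maze.move(dir=south)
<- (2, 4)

-> stack.pop()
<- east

-> maze.move(dir=west)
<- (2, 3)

-> stack.pop()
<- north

-> maze.move(dir=south)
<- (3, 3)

-> maze.sense(dir=south)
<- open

-> stack.push(x=south)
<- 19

-> maze.move(dir=south)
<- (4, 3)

-> maze.sense(dir=south)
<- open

-> stack.push(x=south)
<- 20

-> maze.move(dir=south)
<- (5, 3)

-> maze.sense(dir=west)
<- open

-> stack.push(x=west)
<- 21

-> maze.move(dir=west)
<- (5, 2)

-> maze.sense(dir=south)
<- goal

-> maze.move(dir=south)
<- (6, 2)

Answer: (6, 2)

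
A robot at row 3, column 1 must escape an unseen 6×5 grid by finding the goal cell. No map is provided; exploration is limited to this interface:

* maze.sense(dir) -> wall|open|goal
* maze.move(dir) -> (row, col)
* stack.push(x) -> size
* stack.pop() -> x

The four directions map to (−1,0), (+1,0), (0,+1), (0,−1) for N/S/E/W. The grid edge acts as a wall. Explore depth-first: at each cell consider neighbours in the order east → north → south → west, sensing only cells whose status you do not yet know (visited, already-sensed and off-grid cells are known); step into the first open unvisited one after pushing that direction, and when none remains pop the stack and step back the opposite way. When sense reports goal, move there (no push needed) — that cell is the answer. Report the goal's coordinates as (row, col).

==> maze.sense(dir→east)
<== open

==> stack.push(x→east)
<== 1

==> maze.move(dir→east)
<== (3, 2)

==> maze.sense(dir→east)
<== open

==> stack.push(x→east)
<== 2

==> maze.move(dir→east)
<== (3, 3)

==> maze.sense(dir→east)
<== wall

==> maze.sense(dir→north)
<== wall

==> maze.sense(dir→south)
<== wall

==> stack.pop()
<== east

==> maze.move(dir→west)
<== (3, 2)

==> maze.sense(dir→north)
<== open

==> stack.push(x→north)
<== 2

==> maze.move(dir→north)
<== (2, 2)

==> maze.sense(dir→north)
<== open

==> stack.push(x→north)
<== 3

==> maze.move(dir→north)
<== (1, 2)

==> maze.sense(dir→east)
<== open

==> stack.push(x→east)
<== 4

==> maze.move(dir→east)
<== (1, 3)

==> maze.sense(dir→east)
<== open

==> stack.push(x→east)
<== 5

==> maze.move(dir→east)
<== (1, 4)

==> maze.sense(dir→north)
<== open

==> stack.push(x→north)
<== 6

==> maze.move(dir→north)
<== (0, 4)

==> maze.sense(dir→west)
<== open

==> stack.push(x→west)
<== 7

==> maze.move(dir→west)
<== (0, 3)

==> maze.sense(dir→west)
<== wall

==> stack.pop()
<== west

==> maze.move(dir→east)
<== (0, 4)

==> stack.pop()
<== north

==> maze.move(dir→south)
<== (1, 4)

==> maze.sense(dir→south)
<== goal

==> maze.move(dir→south)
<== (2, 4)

Answer: (2, 4)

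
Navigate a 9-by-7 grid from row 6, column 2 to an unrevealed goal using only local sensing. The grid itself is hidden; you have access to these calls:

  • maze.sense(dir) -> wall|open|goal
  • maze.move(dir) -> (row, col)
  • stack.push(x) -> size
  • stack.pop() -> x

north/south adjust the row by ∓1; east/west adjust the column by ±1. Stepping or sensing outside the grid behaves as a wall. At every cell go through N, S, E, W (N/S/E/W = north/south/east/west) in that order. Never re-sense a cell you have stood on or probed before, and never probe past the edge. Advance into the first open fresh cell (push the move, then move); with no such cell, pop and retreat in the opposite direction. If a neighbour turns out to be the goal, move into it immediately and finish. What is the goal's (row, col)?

Do: maze.sense[dir→north]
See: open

Do: stack.push[x→north]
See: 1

Do: maze.move[dir→north]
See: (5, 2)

Do: maze.sense[dir→north]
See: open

Do: stack.push[x→north]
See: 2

Do: maze.move[dir→north]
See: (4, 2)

Do: maze.sense[dir→north]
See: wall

Do: maze.sense[dir→east]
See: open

Do: stack.push[x→east]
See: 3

Do: maze.move[dir→east]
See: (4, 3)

Do: maze.sense[dir→north]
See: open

Do: stack.push[x→north]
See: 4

Do: maze.move[dir→north]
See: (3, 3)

Do: maze.sense[dir→north]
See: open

Do: stack.push[x→north]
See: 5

Do: maze.move[dir→north]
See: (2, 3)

Do: maze.sense[dir→north]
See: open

Do: stack.push[x→north]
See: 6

Do: maze.move[dir→north]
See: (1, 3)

Do: maze.sense[dir→north]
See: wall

Do: maze.sense[dir→east]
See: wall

Do: maze.sense[dir→west]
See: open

Do: stack.push[x→west]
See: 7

Do: maze.move[dir→west]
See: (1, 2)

Do: maze.sense[dir→north]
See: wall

Do: maze.sense[dir→south]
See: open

Do: stack.push[x→south]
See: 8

Do: maze.move[dir→south]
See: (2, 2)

Do: maze.sense[dir→west]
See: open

Do: stack.push[x→west]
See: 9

Do: maze.move[dir→west]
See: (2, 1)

Do: maze.sense[dir→north]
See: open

Do: stack.push[x→north]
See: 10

Do: maze.move[dir→north]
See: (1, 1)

Do: maze.sense[dir→north]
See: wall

Do: maze.sense[dir→west]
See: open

Do: stack.push[x→west]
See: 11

Do: maze.move[dir→west]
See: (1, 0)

Do: maze.sense[dir→north]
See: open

Do: stack.push[x→north]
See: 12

Do: maze.move[dir→north]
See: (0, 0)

Do: stack.pop[]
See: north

Do: maze.move[dir→south]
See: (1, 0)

Do: maze.sense[dir→south]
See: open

Do: stack.push[x→south]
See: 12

Do: maze.move[dir→south]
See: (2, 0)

Do: maze.sense[dir→south]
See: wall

Do: stack.pop[]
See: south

Do: maze.move[dir→north]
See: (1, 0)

Do: stack.pop[]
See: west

Do: maze.move[dir→east]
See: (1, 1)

Do: stack.pop[]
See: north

Do: maze.move[dir→south]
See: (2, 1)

Do: maze.sense[dir→south]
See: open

Do: stack.push[x→south]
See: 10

Do: maze.move[dir→south]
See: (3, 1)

Do: maze.sense[dir→south]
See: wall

Do: stack.pop[]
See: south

Do: maze.move[dir→north]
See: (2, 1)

Do: stack.pop[]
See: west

Do: maze.move[dir→east]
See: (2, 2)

Do: stack.pop[]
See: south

Do: maze.move[dir→north]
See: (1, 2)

Do: stack.pop[]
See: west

Do: maze.move[dir→east]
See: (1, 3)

Do: stack.pop[]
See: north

Do: maze.move[dir→south]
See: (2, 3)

Do: maze.sense[dir→east]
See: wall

Do: stack.pop[]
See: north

Do: maze.move[dir→south]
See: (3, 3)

Do: maze.sense[dir→east]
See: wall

Do: stack.pop[]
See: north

Do: maze.move[dir→south]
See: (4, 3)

Do: maze.sense[dir→south]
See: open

Do: stack.push[x→south]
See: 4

Do: maze.move[dir→south]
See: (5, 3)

Do: maze.sense[dir→south]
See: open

Do: stack.push[x→south]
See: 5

Do: maze.move[dir→south]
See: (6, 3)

Do: maze.sense[dir→south]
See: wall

Do: maze.sense[dir→east]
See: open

Do: stack.push[x→east]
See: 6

Do: maze.move[dir→east]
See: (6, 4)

Do: maze.sense[dir→north]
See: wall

Do: maze.sense[dir→south]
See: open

Do: stack.push[x→south]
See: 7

Do: maze.move[dir→south]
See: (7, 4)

Do: maze.sense[dir→south]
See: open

Do: stack.push[x→south]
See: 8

Do: maze.move[dir→south]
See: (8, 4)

Do: maze.sense[dir→east]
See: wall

Do: maze.sense[dir→west]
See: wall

Do: stack.pop[]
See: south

Do: maze.move[dir→north]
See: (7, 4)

Do: maze.sense[dir→east]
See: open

Do: stack.push[x→east]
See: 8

Do: maze.move[dir→east]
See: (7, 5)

Do: maze.sense[dir→north]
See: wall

Do: maze.sense[dir→east]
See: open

Do: stack.push[x→east]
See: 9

Do: maze.move[dir→east]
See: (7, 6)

Do: maze.sense[dir→north]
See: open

Do: stack.push[x→north]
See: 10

Do: maze.move[dir→north]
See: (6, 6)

Do: maze.sense[dir→north]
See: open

Do: stack.push[x→north]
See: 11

Do: maze.move[dir→north]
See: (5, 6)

Do: maze.sense[dir→north]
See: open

Do: stack.push[x→north]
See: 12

Do: maze.move[dir→north]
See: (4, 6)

Do: maze.sense[dir→north]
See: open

Do: stack.push[x→north]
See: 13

Do: maze.move[dir→north]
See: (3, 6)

Do: maze.sense[dir→north]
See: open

Do: stack.push[x→north]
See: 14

Do: maze.move[dir→north]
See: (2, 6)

Do: maze.sense[dir→north]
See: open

Do: stack.push[x→north]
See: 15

Do: maze.move[dir→north]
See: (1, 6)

Do: maze.sense[dir→north]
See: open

Do: stack.push[x→north]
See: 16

Do: maze.move[dir→north]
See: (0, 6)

Do: maze.sense[dir→west]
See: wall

Do: stack.pop[]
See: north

Do: maze.move[dir→south]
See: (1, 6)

Do: maze.sense[dir→west]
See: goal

Do: maze.move[dir→west]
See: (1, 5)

Answer: (1, 5)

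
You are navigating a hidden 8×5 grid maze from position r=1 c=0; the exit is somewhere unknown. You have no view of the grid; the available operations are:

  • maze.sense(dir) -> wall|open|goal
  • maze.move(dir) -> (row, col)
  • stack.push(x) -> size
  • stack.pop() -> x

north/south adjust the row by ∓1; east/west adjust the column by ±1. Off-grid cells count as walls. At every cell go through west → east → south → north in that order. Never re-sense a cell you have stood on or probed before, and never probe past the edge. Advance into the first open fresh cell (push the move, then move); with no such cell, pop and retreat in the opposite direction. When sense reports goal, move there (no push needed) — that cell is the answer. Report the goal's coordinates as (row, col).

-- sense(dir='east') ~> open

-- push(x='east') ~> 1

-- move(dir='east') ~> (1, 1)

-- sense(dir='east') ~> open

-- push(x='east') ~> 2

-- move(dir='east') ~> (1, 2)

-- sense(dir='east') ~> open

-- push(x='east') ~> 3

-- move(dir='east') ~> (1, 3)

-- sense(dir='east') ~> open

-- push(x='east') ~> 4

-- move(dir='east') ~> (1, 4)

-- sense(dir='south') ~> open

-- push(x='south') ~> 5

-- move(dir='south') ~> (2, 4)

-- sense(dir='west') ~> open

-- push(x='west') ~> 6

-- move(dir='west') ~> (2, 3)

-- sense(dir='west') ~> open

-- push(x='west') ~> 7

-- move(dir='west') ~> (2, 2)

-- sense(dir='west') ~> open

-- push(x='west') ~> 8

-- move(dir='west') ~> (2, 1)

-- sense(dir='west') ~> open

-- push(x='west') ~> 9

-- move(dir='west') ~> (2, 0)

-- sense(dir='south') ~> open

-- push(x='south') ~> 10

-- move(dir='south') ~> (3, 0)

-- sense(dir='east') ~> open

-- push(x='east') ~> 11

-- move(dir='east') ~> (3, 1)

-- sense(dir='east') ~> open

-- push(x='east') ~> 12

-- move(dir='east') ~> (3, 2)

-- sense(dir='east') ~> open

-- push(x='east') ~> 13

-- move(dir='east') ~> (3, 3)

-- sense(dir='east') ~> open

-- push(x='east') ~> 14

-- move(dir='east') ~> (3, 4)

-- sense(dir='south') ~> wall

-- pop() ~> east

-- move(dir='west') ~> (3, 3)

-- sense(dir='south') ~> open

-- push(x='south') ~> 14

-- move(dir='south') ~> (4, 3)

-- sense(dir='west') ~> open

-- push(x='west') ~> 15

-- move(dir='west') ~> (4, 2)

-- sense(dir='west') ~> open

-- push(x='west') ~> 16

-- move(dir='west') ~> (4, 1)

-- sense(dir='west') ~> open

-- push(x='west') ~> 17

-- move(dir='west') ~> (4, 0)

-- sense(dir='south') ~> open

-- push(x='south') ~> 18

-- move(dir='south') ~> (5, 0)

-- sense(dir='east') ~> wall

-- sense(dir='south') ~> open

-- push(x='south') ~> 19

-- move(dir='south') ~> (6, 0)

-- sense(dir='east') ~> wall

-- sense(dir='south') ~> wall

-- pop() ~> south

-- move(dir='north') ~> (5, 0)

-- pop() ~> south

-- move(dir='north') ~> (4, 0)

-- pop() ~> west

-- move(dir='east') ~> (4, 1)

-- pop() ~> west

-- move(dir='east') ~> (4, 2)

-- sense(dir='south') ~> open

-- push(x='south') ~> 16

-- move(dir='south') ~> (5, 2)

-- sense(dir='east') ~> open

-- push(x='east') ~> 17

-- move(dir='east') ~> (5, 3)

-- sense(dir='east') ~> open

-- push(x='east') ~> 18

-- move(dir='east') ~> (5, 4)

-- sense(dir='south') ~> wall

-- pop() ~> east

-- move(dir='west') ~> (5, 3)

-- sense(dir='south') ~> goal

-- move(dir='south') ~> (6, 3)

Answer: (6, 3)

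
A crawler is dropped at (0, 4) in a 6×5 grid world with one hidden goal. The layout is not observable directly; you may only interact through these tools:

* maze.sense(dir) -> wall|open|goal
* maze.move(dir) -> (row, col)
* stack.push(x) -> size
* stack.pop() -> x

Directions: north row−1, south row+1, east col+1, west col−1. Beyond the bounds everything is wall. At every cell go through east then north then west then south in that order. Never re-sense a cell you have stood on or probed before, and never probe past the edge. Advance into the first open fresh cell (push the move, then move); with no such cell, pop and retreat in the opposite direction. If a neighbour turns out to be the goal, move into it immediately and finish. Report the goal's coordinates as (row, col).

·→ maze.sense(dir=west)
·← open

·→ stack.push(x=west)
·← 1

·→ maze.move(dir=west)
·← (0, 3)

·→ maze.sense(dir=west)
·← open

·→ stack.push(x=west)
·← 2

·→ maze.move(dir=west)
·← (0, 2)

·→ maze.sense(dir=west)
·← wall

·→ maze.sense(dir=south)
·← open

·→ stack.push(x=south)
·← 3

·→ maze.move(dir=south)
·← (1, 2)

·→ maze.sense(dir=east)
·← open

·→ stack.push(x=east)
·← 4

·→ maze.move(dir=east)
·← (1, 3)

·→ maze.sense(dir=east)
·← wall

·→ maze.sense(dir=south)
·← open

·→ stack.push(x=south)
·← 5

·→ maze.move(dir=south)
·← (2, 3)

·→ maze.sense(dir=east)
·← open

·→ stack.push(x=east)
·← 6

·→ maze.move(dir=east)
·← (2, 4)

·→ maze.sense(dir=south)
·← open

·→ stack.push(x=south)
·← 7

·→ maze.move(dir=south)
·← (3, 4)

·→ maze.sense(dir=west)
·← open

·→ stack.push(x=west)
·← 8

·→ maze.move(dir=west)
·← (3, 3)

·→ maze.sense(dir=west)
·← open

·→ stack.push(x=west)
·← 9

·→ maze.move(dir=west)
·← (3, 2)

·→ maze.sense(dir=north)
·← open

·→ stack.push(x=north)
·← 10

·→ maze.move(dir=north)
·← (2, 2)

·→ maze.sense(dir=west)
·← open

·→ stack.push(x=west)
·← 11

·→ maze.move(dir=west)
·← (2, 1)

·→ maze.sense(dir=north)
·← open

·→ stack.push(x=north)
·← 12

·→ maze.move(dir=north)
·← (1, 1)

·→ maze.sense(dir=west)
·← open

·→ stack.push(x=west)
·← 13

·→ maze.move(dir=west)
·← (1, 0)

·→ maze.sense(dir=north)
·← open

·→ stack.push(x=north)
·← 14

·→ maze.move(dir=north)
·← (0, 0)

·→ stack.pop()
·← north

·→ maze.move(dir=south)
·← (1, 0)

·→ maze.sense(dir=south)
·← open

·→ stack.push(x=south)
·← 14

·→ maze.move(dir=south)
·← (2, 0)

·→ maze.sense(dir=south)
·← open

·→ stack.push(x=south)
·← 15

·→ maze.move(dir=south)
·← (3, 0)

·→ maze.sense(dir=east)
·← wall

·→ maze.sense(dir=south)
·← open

·→ stack.push(x=south)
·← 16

·→ maze.move(dir=south)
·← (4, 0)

·→ maze.sense(dir=east)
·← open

·→ stack.push(x=east)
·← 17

·→ maze.move(dir=east)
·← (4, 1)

·→ maze.sense(dir=east)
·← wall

·→ maze.sense(dir=south)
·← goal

·→ maze.move(dir=south)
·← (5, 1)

Answer: (5, 1)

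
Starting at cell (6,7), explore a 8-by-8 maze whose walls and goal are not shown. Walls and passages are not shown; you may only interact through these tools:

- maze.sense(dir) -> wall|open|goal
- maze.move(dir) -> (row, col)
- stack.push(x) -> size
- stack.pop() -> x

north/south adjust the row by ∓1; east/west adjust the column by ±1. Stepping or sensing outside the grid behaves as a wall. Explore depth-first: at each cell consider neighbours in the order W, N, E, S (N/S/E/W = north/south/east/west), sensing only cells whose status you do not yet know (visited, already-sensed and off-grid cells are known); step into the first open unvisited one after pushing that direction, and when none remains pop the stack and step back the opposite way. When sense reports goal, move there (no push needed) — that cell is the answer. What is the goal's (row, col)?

→ maze.sense(dir='west')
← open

→ stack.push(x='west')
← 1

→ maze.move(dir='west')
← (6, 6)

→ maze.sense(dir='west')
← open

→ stack.push(x='west')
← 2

→ maze.move(dir='west')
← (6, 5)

→ maze.sense(dir='west')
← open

→ stack.push(x='west')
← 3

→ maze.move(dir='west')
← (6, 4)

→ maze.sense(dir='west')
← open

→ stack.push(x='west')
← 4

→ maze.move(dir='west')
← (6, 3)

→ maze.sense(dir='west')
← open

→ stack.push(x='west')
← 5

→ maze.move(dir='west')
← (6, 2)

→ maze.sense(dir='west')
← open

→ stack.push(x='west')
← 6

→ maze.move(dir='west')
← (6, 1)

→ maze.sense(dir='west')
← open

→ stack.push(x='west')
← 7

→ maze.move(dir='west')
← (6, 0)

→ maze.sense(dir='north')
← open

→ stack.push(x='north')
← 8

→ maze.move(dir='north')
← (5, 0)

→ maze.sense(dir='north')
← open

→ stack.push(x='north')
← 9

→ maze.move(dir='north')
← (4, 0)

→ maze.sense(dir='north')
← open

→ stack.push(x='north')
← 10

→ maze.move(dir='north')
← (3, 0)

→ maze.sense(dir='north')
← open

→ stack.push(x='north')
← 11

→ maze.move(dir='north')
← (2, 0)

→ maze.sense(dir='north')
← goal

→ maze.move(dir='north')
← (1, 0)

Answer: (1, 0)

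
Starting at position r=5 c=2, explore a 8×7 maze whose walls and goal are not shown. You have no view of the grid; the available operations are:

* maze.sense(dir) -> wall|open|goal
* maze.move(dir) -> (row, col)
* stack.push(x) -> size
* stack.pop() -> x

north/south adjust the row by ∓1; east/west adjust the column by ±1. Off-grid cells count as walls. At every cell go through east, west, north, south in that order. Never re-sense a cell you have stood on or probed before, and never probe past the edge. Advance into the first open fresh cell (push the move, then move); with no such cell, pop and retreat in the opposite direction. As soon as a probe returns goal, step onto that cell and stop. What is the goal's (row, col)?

~$ sense dir: east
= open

~$ push x: east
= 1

~$ move dir: east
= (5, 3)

~$ sense dir: east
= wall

~$ sense dir: north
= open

~$ push x: north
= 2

~$ move dir: north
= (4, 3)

~$ sense dir: east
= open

~$ push x: east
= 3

~$ move dir: east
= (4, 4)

~$ sense dir: east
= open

~$ push x: east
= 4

~$ move dir: east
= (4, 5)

~$ sense dir: east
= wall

~$ sense dir: north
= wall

~$ sense dir: south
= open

~$ push x: south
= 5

~$ move dir: south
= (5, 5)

~$ sense dir: east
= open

~$ push x: east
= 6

~$ move dir: east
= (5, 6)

~$ sense dir: south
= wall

~$ pop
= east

~$ move dir: west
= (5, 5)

~$ sense dir: south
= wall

~$ pop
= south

~$ move dir: north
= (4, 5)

~$ pop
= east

~$ move dir: west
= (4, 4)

~$ sense dir: north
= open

~$ push x: north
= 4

~$ move dir: north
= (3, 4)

~$ sense dir: west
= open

~$ push x: west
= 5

~$ move dir: west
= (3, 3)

~$ sense dir: west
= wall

~$ sense dir: north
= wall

~$ pop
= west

~$ move dir: east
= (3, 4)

~$ sense dir: north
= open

~$ push x: north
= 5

~$ move dir: north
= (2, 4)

~$ sense dir: east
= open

~$ push x: east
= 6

~$ move dir: east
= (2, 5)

~$ sense dir: east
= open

~$ push x: east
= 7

~$ move dir: east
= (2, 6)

~$ sense dir: north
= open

~$ push x: north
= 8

~$ move dir: north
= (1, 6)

~$ sense dir: west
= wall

~$ sense dir: north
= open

~$ push x: north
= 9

~$ move dir: north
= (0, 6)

~$ sense dir: west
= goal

~$ move dir: west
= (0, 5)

Answer: (0, 5)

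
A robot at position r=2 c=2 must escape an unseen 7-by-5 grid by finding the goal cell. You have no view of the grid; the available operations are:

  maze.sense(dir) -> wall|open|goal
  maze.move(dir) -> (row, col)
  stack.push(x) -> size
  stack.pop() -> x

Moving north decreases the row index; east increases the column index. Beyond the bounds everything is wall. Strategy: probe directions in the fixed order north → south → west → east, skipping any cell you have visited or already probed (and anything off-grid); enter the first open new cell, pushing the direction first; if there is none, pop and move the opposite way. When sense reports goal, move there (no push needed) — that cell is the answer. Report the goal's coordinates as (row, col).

Next I call maze.sense(north), and see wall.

Calling maze.sense(south), and observe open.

I run stack.push(south), and see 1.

Now I run maze.move(south), : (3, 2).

I try maze.sense(south), — result: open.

I call stack.push(south), yielding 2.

I use maze.move(south), : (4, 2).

I invoke maze.sense(south), which returns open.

Next I call stack.push(south), and observe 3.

I use maze.move(south), yielding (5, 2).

I use maze.sense(south), : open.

I use stack.push(south), giving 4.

I call maze.move(south), and see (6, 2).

Invoking maze.sense(west), and see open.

I use stack.push(west), and see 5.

I invoke maze.move(west), → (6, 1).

I invoke maze.sense(north), and observe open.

Next I call stack.push(north), : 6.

I use maze.move(north), → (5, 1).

I invoke maze.sense(north), → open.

I call stack.push(north), — result: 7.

I run maze.move(north), and see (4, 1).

I invoke maze.sense(north), and observe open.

I call stack.push(north), : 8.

Using maze.move(north), → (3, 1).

Invoking maze.sense(north), and observe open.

I run stack.push(north), which returns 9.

I run maze.move(north), yielding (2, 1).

I try maze.sense(north), and see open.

Invoking stack.push(north), which returns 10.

Now I run maze.move(north), : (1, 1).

Now I run maze.sense(north), and observe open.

Using stack.push(north), yielding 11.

I try maze.move(north), which returns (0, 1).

I try maze.sense(west), → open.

I call stack.push(west), giving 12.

I call maze.move(west), giving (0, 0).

Next I call maze.sense(south), which returns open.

Then stack.push(south), which returns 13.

I run maze.move(south), : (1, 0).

I call maze.sense(south), giving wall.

I use stack.pop(), : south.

I use maze.move(north), and see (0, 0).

I try stack.pop(), and see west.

Next I call maze.move(east), which returns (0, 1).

Next I call maze.sense(east), : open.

I call stack.push(east), → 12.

Using maze.move(east), and see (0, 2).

I try maze.sense(east), yielding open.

Using stack.push(east), — result: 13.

I try maze.move(east), and observe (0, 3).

Then maze.sense(south), — result: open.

I call stack.push(south), which returns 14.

I use maze.move(south), giving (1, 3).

I try maze.sense(south), which returns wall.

Next I call maze.sense(east), and observe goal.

Invoking maze.move(east), giving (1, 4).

Answer: (1, 4)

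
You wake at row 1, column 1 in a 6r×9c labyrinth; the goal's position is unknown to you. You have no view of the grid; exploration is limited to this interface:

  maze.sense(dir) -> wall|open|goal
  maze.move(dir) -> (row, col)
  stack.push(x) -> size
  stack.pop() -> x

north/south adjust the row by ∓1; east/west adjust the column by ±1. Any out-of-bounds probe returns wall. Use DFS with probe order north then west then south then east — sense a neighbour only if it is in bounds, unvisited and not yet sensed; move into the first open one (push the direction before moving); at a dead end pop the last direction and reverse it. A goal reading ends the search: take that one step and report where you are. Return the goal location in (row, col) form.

Step: sense[dir→north]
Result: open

Step: push[x→north]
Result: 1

Step: move[dir→north]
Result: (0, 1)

Step: sense[dir→west]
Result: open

Step: push[x→west]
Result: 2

Step: move[dir→west]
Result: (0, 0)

Step: sense[dir→south]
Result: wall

Step: pop[]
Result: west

Step: move[dir→east]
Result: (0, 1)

Step: sense[dir→east]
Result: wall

Step: pop[]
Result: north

Step: move[dir→south]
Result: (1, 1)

Step: sense[dir→south]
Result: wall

Step: sense[dir→east]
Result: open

Step: push[x→east]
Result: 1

Step: move[dir→east]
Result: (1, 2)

Step: sense[dir→south]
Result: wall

Step: sense[dir→east]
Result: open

Step: push[x→east]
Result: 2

Step: move[dir→east]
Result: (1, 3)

Step: sense[dir→north]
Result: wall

Step: sense[dir→south]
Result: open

Step: push[x→south]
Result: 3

Step: move[dir→south]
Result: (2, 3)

Step: sense[dir→south]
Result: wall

Step: sense[dir→east]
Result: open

Step: push[x→east]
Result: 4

Step: move[dir→east]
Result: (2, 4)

Step: sense[dir→north]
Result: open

Step: push[x→north]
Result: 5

Step: move[dir→north]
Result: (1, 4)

Step: sense[dir→north]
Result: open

Step: push[x→north]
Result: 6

Step: move[dir→north]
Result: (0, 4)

Step: sense[dir→east]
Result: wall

Step: pop[]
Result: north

Step: move[dir→south]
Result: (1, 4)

Step: sense[dir→east]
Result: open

Step: push[x→east]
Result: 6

Step: move[dir→east]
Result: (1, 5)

Step: sense[dir→south]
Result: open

Step: push[x→south]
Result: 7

Step: move[dir→south]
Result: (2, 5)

Step: sense[dir→south]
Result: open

Step: push[x→south]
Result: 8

Step: move[dir→south]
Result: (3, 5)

Step: sense[dir→west]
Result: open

Step: push[x→west]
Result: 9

Step: move[dir→west]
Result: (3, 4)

Step: sense[dir→south]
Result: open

Step: push[x→south]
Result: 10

Step: move[dir→south]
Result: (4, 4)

Step: sense[dir→west]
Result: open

Step: push[x→west]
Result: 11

Step: move[dir→west]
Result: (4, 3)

Step: sense[dir→west]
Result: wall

Step: sense[dir→south]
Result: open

Step: push[x→south]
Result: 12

Step: move[dir→south]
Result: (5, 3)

Step: sense[dir→west]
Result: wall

Step: sense[dir→east]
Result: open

Step: push[x→east]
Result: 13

Step: move[dir→east]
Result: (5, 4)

Step: sense[dir→east]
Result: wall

Step: pop[]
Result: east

Step: move[dir→west]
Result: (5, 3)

Step: pop[]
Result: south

Step: move[dir→north]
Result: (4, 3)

Step: pop[]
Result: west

Step: move[dir→east]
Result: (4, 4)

Step: sense[dir→east]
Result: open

Step: push[x→east]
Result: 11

Step: move[dir→east]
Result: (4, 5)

Step: sense[dir→east]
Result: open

Step: push[x→east]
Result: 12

Step: move[dir→east]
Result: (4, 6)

Step: sense[dir→north]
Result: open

Step: push[x→north]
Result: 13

Step: move[dir→north]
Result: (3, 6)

Step: sense[dir→north]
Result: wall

Step: sense[dir→east]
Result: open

Step: push[x→east]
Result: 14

Step: move[dir→east]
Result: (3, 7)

Step: sense[dir→north]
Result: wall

Step: sense[dir→south]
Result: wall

Step: sense[dir→east]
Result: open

Step: push[x→east]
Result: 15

Step: move[dir→east]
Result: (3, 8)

Step: sense[dir→north]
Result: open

Step: push[x→north]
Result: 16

Step: move[dir→north]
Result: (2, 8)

Step: sense[dir→north]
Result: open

Step: push[x→north]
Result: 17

Step: move[dir→north]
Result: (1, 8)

Step: sense[dir→north]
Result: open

Step: push[x→north]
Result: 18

Step: move[dir→north]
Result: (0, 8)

Step: sense[dir→west]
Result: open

Step: push[x→west]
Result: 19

Step: move[dir→west]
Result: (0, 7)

Step: sense[dir→west]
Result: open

Step: push[x→west]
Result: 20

Step: move[dir→west]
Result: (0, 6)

Step: sense[dir→south]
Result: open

Step: push[x→south]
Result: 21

Step: move[dir→south]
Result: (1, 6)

Step: sense[dir→east]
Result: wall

Step: pop[]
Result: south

Step: move[dir→north]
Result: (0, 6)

Step: pop[]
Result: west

Step: move[dir→east]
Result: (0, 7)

Step: pop[]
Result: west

Step: move[dir→east]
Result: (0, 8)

Step: pop[]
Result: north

Step: move[dir→south]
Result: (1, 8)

Step: pop[]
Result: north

Step: move[dir→south]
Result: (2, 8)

Step: pop[]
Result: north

Step: move[dir→south]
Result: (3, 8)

Step: sense[dir→south]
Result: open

Step: push[x→south]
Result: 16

Step: move[dir→south]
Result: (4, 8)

Step: sense[dir→south]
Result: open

Step: push[x→south]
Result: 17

Step: move[dir→south]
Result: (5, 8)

Step: sense[dir→west]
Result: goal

Step: move[dir→west]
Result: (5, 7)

Answer: (5, 7)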